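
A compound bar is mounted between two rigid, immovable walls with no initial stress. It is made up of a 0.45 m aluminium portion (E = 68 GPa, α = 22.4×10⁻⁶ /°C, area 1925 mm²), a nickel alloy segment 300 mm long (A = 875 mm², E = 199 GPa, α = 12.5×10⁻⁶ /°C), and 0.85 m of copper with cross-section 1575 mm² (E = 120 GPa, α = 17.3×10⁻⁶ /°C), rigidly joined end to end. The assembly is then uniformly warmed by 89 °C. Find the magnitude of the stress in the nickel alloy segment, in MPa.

If the supports were absent, the total length change would be Σ αᵢΔT Lᵢ = 22.4×10⁻⁶×89×450 + 12.5×10⁻⁶×89×300 + 17.3×10⁻⁶×89×850 = 2.54 mm.
The walls prevent any net length change, so an axial force P (same in every segment) develops. Compatibility: P · Σ Lᵢ/(AᵢEᵢ) = δ_free.
Σ Lᵢ/(AᵢEᵢ) = 450/(1925×68×10³) + 300/(875×199×10³) + 850/(1575×120×10³) = 9.658×10⁻⁶ mm/N.
So P = 2.54 / 9.658×10⁻⁶ = 263 kN, compressive.
σ_{nickel alloy} = P / A = 263000 / 875 = 300.5 MPa.

σ ≈ 301 MPa (compressive)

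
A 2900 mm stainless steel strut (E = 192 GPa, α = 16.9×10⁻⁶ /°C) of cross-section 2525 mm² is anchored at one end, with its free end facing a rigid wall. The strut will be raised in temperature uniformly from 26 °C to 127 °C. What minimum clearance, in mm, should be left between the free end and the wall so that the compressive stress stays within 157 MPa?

With no wall the strut would lengthen by αΔT L = 16.9×10⁻⁶ × 101 × 2900 = 4.95 mm.
At the allowable stress the elastic shortening the wall may impose is σL/E = 157 × 2900 / (192×10³) = 2.371 mm.
The gap must absorb the remainder: g_min = 4.95 − 2.371 = 2.579 mm.

g ≈ 2.58 mm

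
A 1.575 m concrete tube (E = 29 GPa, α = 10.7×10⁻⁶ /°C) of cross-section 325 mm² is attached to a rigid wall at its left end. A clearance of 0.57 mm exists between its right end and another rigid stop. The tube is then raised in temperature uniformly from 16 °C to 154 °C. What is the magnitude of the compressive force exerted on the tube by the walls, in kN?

P ≈ 10.5 kN

Free thermal elongation = αΔT L = 10.7×10⁻⁶ × 138 × 1575 = 2.326 mm.
This exceeds the 0.57 mm gap, so the wall pushes back. The portion of expansion that must be recovered elastically is δ_free − gap = 2.326 − 0.57 = 1.756 mm.
Compatibility: PL/(AE) = 1.756 mm, so σ = P/A = E × (1.756/1575) = 32.33 MPa.
P = σA = 32.33 × 325 = 10.51 kN.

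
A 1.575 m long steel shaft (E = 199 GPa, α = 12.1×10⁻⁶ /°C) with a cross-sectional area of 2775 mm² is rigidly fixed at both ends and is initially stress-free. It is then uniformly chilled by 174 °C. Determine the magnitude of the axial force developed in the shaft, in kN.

P ≈ 1160 kN (tensile)

The ends cannot move, so σ = EαΔT = 199×10³ × 12.1×10⁻⁶ × 174 = 419 MPa.
P = AEαΔT = 2775 × 199×10³ × 12.1×10⁻⁶ × 174 = 1163 kN (tensile).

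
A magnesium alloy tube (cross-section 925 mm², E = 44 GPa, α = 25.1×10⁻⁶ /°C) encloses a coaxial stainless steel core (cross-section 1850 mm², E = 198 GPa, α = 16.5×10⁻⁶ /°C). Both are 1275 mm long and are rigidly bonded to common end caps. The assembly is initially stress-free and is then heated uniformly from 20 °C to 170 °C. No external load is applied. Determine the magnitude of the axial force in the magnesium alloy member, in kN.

P ≈ 47.3 kN (compressive in the magnesium alloy)

Both members must finish at the same length. With the larger α, the magnesium alloy tends to over-expand; the plates restrain it, putting the magnesium alloy in compression and the stainless steel in tension. With no external load the two internal forces are equal and opposite, magnitude P.
Equating the net (thermal + elastic) strains gives |α₁ − α₂|·ΔT = P·[1/(A₁E₁) + 1/(A₂E₂)].
|α₁ − α₂|·ΔT = 8.6×10⁻⁶ × 150 = 0.00129.
1/(A₁E₁) + 1/(A₂E₂) = 1/(925×44×10³) + 1/(1850×198×10³) = 2.73×10⁻⁸ N⁻¹.
So P = 0.00129 / 2.73×10⁻⁸ = 47.25 kN.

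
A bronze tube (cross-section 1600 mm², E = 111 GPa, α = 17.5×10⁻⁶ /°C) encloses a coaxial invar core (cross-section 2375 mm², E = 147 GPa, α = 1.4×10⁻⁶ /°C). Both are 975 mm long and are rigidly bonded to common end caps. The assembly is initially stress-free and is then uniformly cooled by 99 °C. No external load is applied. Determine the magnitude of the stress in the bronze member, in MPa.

Equilibrium of a rigid end plate with no external load gives equal and opposite internal forces ±P in the two members. Since α_{bronze} > α_{invar}, cooling drives the bronze into tension and the invar into compression.
Setting the final lengths equal and cancelling L: (α₁ − α₂)ΔT = P/(A₁E₁) + P/(A₂E₂).
|α₁ − α₂|·ΔT = 16.1×10⁻⁶ × 99 = 0.001594.
1/(A₁E₁) + 1/(A₂E₂) = 1/(1600×111×10³) + 1/(2375×147×10³) = 8.495×10⁻⁹ N⁻¹.
P = 0.001594 / 8.495×10⁻⁹ = 187600 N = 187.6 kN.
σ_{bronze} = P/A₁ = 187600/1600 = 117.3 MPa, tensile.

σ ≈ 117 MPa (tensile)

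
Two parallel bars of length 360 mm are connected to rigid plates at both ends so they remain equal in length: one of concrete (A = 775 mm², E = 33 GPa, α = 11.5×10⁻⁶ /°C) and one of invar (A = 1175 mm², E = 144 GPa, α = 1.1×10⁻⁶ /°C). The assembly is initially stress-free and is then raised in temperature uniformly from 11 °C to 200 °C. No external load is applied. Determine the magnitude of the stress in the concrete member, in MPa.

σ ≈ 56.3 MPa (compressive)

The concrete has the larger α, so on heating it would change length more than the invar if both were free. The rigid plates force a common final length, so the concrete is put into compression and the invar into tension, with equal and opposite forces P (no external load).
Setting the final lengths equal and cancelling L: (α₁ − α₂)ΔT = P/(A₁E₁) + P/(A₂E₂).
|α₁ − α₂|·ΔT = 10.4×10⁻⁶ × 189 = 0.001966.
1/(A₁E₁) + 1/(A₂E₂) = 1/(775×33×10³) + 1/(1175×144×10³) = 4.501×10⁻⁸ N⁻¹.
So P = 0.001966 / 4.501×10⁻⁸ = 43.67 kN.
σ_{concrete} = P/A₁ = 43670/775 = 56.35 MPa, compressive.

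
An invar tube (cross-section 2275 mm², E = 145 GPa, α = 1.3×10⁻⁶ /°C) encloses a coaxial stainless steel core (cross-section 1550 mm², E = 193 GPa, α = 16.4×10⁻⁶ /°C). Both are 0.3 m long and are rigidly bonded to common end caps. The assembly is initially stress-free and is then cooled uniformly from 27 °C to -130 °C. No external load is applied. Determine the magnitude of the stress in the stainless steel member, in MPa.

Both members must finish at the same length. With the larger α, the stainless steel tends to over-contract; the plates restrain it, putting the stainless steel in tension and the invar in compression. With no external load the two internal forces are equal and opposite, magnitude P.
Setting the final lengths equal and cancelling L: (α₁ − α₂)ΔT = P/(A₁E₁) + P/(A₂E₂).
|α₁ − α₂|·ΔT = 15.1×10⁻⁶ × 157 = 0.002371.
1/(A₁E₁) + 1/(A₂E₂) = 1/(2275×145×10³) + 1/(1550×193×10³) = 6.374×10⁻⁹ N⁻¹.
So P = 0.002371 / 6.374×10⁻⁹ = 371.9 kN.
σ_{stainless steel} = P/A₂ = 371900/1550 = 239.9 MPa, tensile.

σ ≈ 240 MPa (tensile)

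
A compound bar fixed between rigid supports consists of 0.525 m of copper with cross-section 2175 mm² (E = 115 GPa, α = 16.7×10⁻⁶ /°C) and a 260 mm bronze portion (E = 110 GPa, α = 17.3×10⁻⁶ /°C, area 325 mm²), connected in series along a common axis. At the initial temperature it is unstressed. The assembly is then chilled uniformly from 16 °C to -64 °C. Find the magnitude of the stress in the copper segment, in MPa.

If the supports were absent, the total length change would be Σ αᵢΔT Lᵢ = 16.7×10⁻⁶×80×525 + 17.3×10⁻⁶×80×260 = 1.061 mm.
The walls prevent any net length change, so an axial force P (same in every segment) develops. Compatibility: P · Σ Lᵢ/(AᵢEᵢ) = δ_free.
Σ Lᵢ/(AᵢEᵢ) = 525/(2175×115×10³) + 260/(325×110×10³) = 9.372×10⁻⁶ mm/N.
P = 1.061 / 9.372×10⁻⁶ = 113200 N = 113.2 kN, tensile.
σ_{copper} = P / A = 113200 / 2175 = 52.06 MPa.

σ ≈ 52.1 MPa (tensile)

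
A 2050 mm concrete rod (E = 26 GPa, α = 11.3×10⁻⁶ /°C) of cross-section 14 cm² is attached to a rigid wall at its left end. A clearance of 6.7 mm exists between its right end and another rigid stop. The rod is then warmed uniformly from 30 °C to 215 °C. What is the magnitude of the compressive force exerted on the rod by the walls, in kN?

If the wall were absent the rod would grow by αΔT L = 11.3×10⁻⁶ × 185 × 2050 = 4.286 mm.
Since δ_free = 4.29 mm is less than the 6.7 mm gap, the rod never touches the wall. No axial force develops.

P ≈ 0 kN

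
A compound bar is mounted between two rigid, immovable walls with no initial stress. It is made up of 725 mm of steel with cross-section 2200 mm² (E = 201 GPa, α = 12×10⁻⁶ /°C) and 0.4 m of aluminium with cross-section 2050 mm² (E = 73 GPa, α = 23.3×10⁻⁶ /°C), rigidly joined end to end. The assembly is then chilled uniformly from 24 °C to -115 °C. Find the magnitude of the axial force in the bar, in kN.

Free thermal contraction of the whole bar: Σ αᵢΔT Lᵢ = 12×10⁻⁶×139×725 + 23.3×10⁻⁶×139×400 = 2.505 mm.
The rigid supports impose zero overall length change; the single axial force P common to all segments must satisfy P Σ Lᵢ/(AᵢEᵢ) = δ_free.
The series flexibility is Σ Lᵢ/(AᵢEᵢ) = 725/(2200×201×10³) + 400/(2050×73×10³) = 4.312×10⁻⁶ mm/N.
Hence P = δ_free / Σ(L/AE) = 2.505/4.312×10⁻⁶ = 580.8 kN (tensile).

P ≈ 581 kN (tensile)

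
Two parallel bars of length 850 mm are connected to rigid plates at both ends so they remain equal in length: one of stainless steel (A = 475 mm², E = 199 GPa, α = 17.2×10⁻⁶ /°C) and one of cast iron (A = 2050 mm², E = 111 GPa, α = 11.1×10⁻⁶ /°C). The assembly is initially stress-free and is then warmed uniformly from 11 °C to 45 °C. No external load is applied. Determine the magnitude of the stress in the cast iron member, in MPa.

Equilibrium of a rigid end plate with no external load gives equal and opposite internal forces ±P in the two members. Since α_{stainless steel} > α_{cast iron}, heating drives the stainless steel into compression and the cast iron into tension.
Equating the net (thermal + elastic) strains gives |α₁ − α₂|·ΔT = P·[1/(A₁E₁) + 1/(A₂E₂)].
|α₁ − α₂|·ΔT = 6.1×10⁻⁶ × 34 = 0.0002074.
1/(A₁E₁) + 1/(A₂E₂) = 1/(475×199×10³) + 1/(2050×111×10³) = 1.497×10⁻⁸ N⁻¹.
So P = 0.0002074 / 1.497×10⁻⁸ = 13.85 kN.
σ_{cast iron} = P/A₂ = 13850/2050 = 6.756 MPa, tensile.

σ ≈ 6.76 MPa (tensile)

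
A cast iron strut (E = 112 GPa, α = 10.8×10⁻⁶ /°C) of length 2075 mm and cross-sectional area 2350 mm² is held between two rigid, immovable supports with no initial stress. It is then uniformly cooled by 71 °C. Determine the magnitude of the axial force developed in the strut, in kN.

P ≈ 202 kN (tensile)

Full restraint means ε = 0, so the stress is σ = EαΔT = 112×10³ × 10.8×10⁻⁶ × 71 = 85.88 MPa.
P = AEαΔT = 2350 × 112×10³ × 10.8×10⁻⁶ × 71 = 201.8 kN (tensile).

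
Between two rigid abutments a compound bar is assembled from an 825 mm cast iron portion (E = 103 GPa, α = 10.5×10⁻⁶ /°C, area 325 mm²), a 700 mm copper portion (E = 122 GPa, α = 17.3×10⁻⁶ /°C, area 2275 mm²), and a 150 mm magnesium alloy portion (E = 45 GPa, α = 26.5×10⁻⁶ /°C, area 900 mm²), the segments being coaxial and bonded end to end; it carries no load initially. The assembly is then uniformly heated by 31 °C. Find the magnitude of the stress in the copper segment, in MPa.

With the walls removed the bar would change length by δ_free = Σ αᵢΔT Lᵢ = 10.5×10⁻⁶×31×825 + 17.3×10⁻⁶×31×700 + 26.5×10⁻⁶×31×150 = 0.7672 mm.
Since the ends are fixed, an axial force P builds up, equal in every segment, with P · Σ Lᵢ/(AᵢEᵢ) = δ_free.
Σ Lᵢ/(AᵢEᵢ) = 825/(325×103×10³) + 700/(2275×122×10³) + 150/(900×45×10³) = 3.087×10⁻⁵ mm/N.
Hence P = δ_free / Σ(L/AE) = 0.7672/3.087×10⁻⁵ = 24.85 kN (compressive).
σ_{copper} = P / A = 24850 / 2275 = 10.92 MPa.

σ ≈ 10.9 MPa (compressive)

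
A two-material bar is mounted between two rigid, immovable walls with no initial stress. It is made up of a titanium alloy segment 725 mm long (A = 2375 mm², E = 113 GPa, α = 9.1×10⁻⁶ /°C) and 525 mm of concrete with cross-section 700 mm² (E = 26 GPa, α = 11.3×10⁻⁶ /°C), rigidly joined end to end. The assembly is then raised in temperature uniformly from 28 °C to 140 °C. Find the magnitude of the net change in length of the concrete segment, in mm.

|ΔL| ≈ 0.619 mm

Free thermal expansion of the whole bar: Σ αᵢΔT Lᵢ = 9.1×10⁻⁶×112×725 + 11.3×10⁻⁶×112×525 = 1.403 mm.
The walls prevent any net length change, so an axial force P (same in every segment) develops. Compatibility: P · Σ Lᵢ/(AᵢEᵢ) = δ_free.
Σ Lᵢ/(AᵢEᵢ) = 725/(2375×113×10³) + 525/(700×26×10³) = 3.155×10⁻⁵ mm/N.
Hence P = δ_free / Σ(L/AE) = 1.403/3.155×10⁻⁵ = 44.48 kN (compressive).
For the concrete segment, free thermal change = 11.3×10⁻⁶×112×525 = 0.6644 mm and elastic change from P = 44480×525/(700×26×10³) = 1.283 mm; these oppose, so the net change is 0.619 mm (segment shortens).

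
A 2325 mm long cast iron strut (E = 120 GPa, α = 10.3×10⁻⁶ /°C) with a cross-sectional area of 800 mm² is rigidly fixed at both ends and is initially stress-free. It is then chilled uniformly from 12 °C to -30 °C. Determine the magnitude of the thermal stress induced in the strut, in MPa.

σ ≈ 51.9 MPa (tensile)

Because both ends are immovable the net strain is zero, and the suppressed thermal strain is αΔT = 10.3×10⁻⁶ × 42 = 432.6×10⁻⁶.
σ = EαΔT = 120×10³ × 10.3×10⁻⁶ × 42 = 51.91 MPa (tensile; the strut is trying to contract).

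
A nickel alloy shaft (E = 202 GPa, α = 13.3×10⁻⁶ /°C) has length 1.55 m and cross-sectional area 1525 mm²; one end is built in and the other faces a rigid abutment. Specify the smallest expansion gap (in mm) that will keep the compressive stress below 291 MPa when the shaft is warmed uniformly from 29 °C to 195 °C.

g ≈ 1.19 mm

With no wall the shaft would lengthen by αΔT L = 13.3×10⁻⁶ × 166 × 1550 = 3.422 mm.
At the allowable stress the elastic shortening the wall may impose is σL/E = 291 × 1550 / (202×10³) = 2.233 mm.
So the gap has to take up the difference, g_min = δ_free − σL/E = 3.422 − 2.233 = 1.189 mm.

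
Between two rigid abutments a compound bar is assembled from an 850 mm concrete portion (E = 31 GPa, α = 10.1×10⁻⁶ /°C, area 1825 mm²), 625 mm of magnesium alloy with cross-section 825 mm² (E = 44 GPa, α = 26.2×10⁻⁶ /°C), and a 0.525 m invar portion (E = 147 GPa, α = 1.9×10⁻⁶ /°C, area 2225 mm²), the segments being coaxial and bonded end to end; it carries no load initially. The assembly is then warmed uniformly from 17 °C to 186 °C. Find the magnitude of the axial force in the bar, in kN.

If the supports were absent, the total length change would be Σ αᵢΔT Lᵢ = 10.1×10⁻⁶×169×850 + 26.2×10⁻⁶×169×625 + 1.9×10⁻⁶×169×525 = 4.387 mm.
The walls prevent any net length change, so an axial force P (same in every segment) develops. Compatibility: P · Σ Lᵢ/(AᵢEᵢ) = δ_free.
The series flexibility is Σ Lᵢ/(AᵢEᵢ) = 850/(1825×31×10³) + 625/(825×44×10³) + 525/(2225×147×10³) = 3.385×10⁻⁵ mm/N.
Hence P = δ_free / Σ(L/AE) = 4.387/3.385×10⁻⁵ = 129.6 kN (compressive).

P ≈ 130 kN (compressive)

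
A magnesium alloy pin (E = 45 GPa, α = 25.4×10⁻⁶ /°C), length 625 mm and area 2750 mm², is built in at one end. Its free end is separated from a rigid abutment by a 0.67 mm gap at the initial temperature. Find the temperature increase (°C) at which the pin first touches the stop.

ΔT ≈ 42.2 °C

Contact occurs when the free expansion equals the gap: αΔT L = 0.67 mm.
So ΔT = g/(αL) = 0.67/(25.4×10⁻⁶ × 625) = 42.2 °C.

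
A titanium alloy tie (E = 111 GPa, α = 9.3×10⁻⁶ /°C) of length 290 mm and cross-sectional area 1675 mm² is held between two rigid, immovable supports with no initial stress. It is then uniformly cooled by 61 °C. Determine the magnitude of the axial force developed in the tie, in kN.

Full restraint means ε = 0, so the stress is σ = EαΔT = 111×10³ × 9.3×10⁻⁶ × 61 = 62.97 MPa.
P = AEαΔT = 1675 × 111×10³ × 9.3×10⁻⁶ × 61 = 105.5 kN (tensile).

P ≈ 105 kN (tensile)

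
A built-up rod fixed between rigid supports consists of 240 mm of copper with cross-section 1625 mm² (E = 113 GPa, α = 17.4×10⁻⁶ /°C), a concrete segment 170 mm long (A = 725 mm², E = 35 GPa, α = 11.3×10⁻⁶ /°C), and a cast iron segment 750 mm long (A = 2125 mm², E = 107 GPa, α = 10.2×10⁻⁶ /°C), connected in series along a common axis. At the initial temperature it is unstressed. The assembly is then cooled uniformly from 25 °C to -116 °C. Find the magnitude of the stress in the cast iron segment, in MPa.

σ ≈ 80.7 MPa (tensile)

With the walls removed the bar would change length by δ_free = Σ αᵢΔT Lᵢ = 17.4×10⁻⁶×141×240 + 11.3×10⁻⁶×141×170 + 10.2×10⁻⁶×141×750 = 1.938 mm.
Since the ends are fixed, an axial force P builds up, equal in every segment, with P · Σ Lᵢ/(AᵢEᵢ) = δ_free.
Σ Lᵢ/(AᵢEᵢ) = 240/(1625×113×10³) + 170/(725×35×10³) + 750/(2125×107×10³) = 1.131×10⁻⁵ mm/N.
Hence P = δ_free / Σ(L/AE) = 1.938/1.131×10⁻⁵ = 171.5 kN (tensile).
σ_{cast iron} = P / A = 171500 / 2125 = 80.69 MPa.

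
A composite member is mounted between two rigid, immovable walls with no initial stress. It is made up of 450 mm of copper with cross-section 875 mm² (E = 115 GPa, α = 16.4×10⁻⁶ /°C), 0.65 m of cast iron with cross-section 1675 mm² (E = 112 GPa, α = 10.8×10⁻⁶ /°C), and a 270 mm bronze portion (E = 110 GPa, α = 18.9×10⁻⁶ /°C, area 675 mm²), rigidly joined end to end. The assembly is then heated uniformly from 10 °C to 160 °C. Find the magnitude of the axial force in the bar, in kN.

P ≈ 253 kN (compressive)

With the walls removed the bar would change length by δ_free = Σ αᵢΔT Lᵢ = 16.4×10⁻⁶×150×450 + 10.8×10⁻⁶×150×650 + 18.9×10⁻⁶×150×270 = 2.925 mm.
Since the ends are fixed, an axial force P builds up, equal in every segment, with P · Σ Lᵢ/(AᵢEᵢ) = δ_free.
The series flexibility is Σ Lᵢ/(AᵢEᵢ) = 450/(875×115×10³) + 650/(1675×112×10³) + 270/(675×110×10³) = 1.157×10⁻⁵ mm/N.
P = 2.925 / 1.157×10⁻⁵ = 252800 N = 252.8 kN, compressive.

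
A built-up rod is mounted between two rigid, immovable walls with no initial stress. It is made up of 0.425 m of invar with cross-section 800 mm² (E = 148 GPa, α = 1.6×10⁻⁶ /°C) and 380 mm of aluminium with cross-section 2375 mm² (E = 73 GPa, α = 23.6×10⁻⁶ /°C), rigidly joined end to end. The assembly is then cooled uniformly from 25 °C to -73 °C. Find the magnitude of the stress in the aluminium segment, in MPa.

σ ≈ 68.9 MPa (tensile)

If the supports were absent, the total length change would be Σ αᵢΔT Lᵢ = 1.6×10⁻⁶×98×425 + 23.6×10⁻⁶×98×380 = 0.9455 mm.
The walls prevent any net length change, so an axial force P (same in every segment) develops. Compatibility: P · Σ Lᵢ/(AᵢEᵢ) = δ_free.
The series flexibility is Σ Lᵢ/(AᵢEᵢ) = 425/(800×148×10³) + 380/(2375×73×10³) = 5.781×10⁻⁶ mm/N.
P = 0.9455 / 5.781×10⁻⁶ = 163500 N = 163.5 kN, tensile.
σ_{aluminium} = P / A = 163500 / 2375 = 68.86 MPa.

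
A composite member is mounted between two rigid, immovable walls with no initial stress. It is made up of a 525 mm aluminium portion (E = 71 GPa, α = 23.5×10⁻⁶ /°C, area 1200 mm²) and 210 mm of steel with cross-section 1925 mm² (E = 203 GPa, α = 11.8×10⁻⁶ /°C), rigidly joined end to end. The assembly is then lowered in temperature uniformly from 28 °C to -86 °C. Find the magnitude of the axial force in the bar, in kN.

Free thermal contraction of the whole bar: Σ αᵢΔT Lᵢ = 23.5×10⁻⁶×114×525 + 11.8×10⁻⁶×114×210 = 1.689 mm.
The walls prevent any net length change, so an axial force P (same in every segment) develops. Compatibility: P · Σ Lᵢ/(AᵢEᵢ) = δ_free.
The series flexibility is Σ Lᵢ/(AᵢEᵢ) = 525/(1200×71×10³) + 210/(1925×203×10³) = 6.699×10⁻⁶ mm/N.
Hence P = δ_free / Σ(L/AE) = 1.689/6.699×10⁻⁶ = 252.1 kN (tensile).

P ≈ 252 kN (tensile)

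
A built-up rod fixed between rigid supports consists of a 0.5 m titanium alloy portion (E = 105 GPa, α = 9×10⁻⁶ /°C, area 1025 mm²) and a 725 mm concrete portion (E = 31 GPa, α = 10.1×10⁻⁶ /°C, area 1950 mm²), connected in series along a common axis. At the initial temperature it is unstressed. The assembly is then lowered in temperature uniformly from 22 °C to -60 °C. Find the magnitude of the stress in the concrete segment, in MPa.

σ ≈ 29.9 MPa (tensile)

If the supports were absent, the total length change would be Σ αᵢΔT Lᵢ = 9×10⁻⁶×82×500 + 10.1×10⁻⁶×82×725 = 0.9694 mm.
The rigid supports impose zero overall length change; the single axial force P common to all segments must satisfy P Σ Lᵢ/(AᵢEᵢ) = δ_free.
Σ Lᵢ/(AᵢEᵢ) = 500/(1025×105×10³) + 725/(1950×31×10³) = 1.664×10⁻⁵ mm/N.
Hence P = δ_free / Σ(L/AE) = 0.9694/1.664×10⁻⁵ = 58.26 kN (tensile).
σ_{concrete} = P / A = 58260 / 1950 = 29.88 MPa.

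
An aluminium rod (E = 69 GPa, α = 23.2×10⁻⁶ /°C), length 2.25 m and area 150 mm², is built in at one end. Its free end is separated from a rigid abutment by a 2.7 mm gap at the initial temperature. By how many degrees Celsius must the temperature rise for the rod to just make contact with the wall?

Contact occurs when the free expansion equals the gap: αΔT L = 2.7 mm.
So ΔT = g/(αL) = 2.7/(23.2×10⁻⁶ × 2250) = 51.72 °C.

ΔT ≈ 51.7 °C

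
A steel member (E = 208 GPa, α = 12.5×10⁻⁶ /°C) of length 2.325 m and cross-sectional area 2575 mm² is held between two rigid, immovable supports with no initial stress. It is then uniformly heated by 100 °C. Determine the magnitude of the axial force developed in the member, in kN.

Full restraint means ε = 0, so the stress is σ = EαΔT = 208×10³ × 12.5×10⁻⁶ × 100 = 260 MPa.
Axial force P = σA = 260 × 2575 = 669500 N = 669.5 kN, compressive.

P ≈ 670 kN (compressive)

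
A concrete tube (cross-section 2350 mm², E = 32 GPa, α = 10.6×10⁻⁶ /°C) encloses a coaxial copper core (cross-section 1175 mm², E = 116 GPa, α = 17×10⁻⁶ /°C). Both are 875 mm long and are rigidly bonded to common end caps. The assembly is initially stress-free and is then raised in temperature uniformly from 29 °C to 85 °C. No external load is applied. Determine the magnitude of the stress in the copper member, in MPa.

Both members must finish at the same length. With the larger α, the copper tends to over-expand; the plates restrain it, putting the copper in compression and the concrete in tension. With no external load the two internal forces are equal and opposite, magnitude P.
Setting the final lengths equal and cancelling L: (α₁ − α₂)ΔT = P/(A₁E₁) + P/(A₂E₂).
|α₁ − α₂|·ΔT = 6.4×10⁻⁶ × 56 = 0.0003584.
1/(A₁E₁) + 1/(A₂E₂) = 1/(2350×32×10³) + 1/(1175×116×10³) = 2.063×10⁻⁸ N⁻¹.
So P = 0.0003584 / 2.063×10⁻⁸ = 17.37 kN.
σ_{copper} = P/A₂ = 17370/1175 = 14.78 MPa, compressive.

σ ≈ 14.8 MPa (compressive)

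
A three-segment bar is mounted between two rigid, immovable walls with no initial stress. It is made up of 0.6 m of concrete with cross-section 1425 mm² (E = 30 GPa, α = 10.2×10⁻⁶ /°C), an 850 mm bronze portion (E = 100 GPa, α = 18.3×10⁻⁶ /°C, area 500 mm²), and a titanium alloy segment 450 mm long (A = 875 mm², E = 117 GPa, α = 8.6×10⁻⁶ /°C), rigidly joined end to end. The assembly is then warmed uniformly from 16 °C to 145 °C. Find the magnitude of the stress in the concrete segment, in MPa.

If the supports were absent, the total length change would be Σ αᵢΔT Lᵢ = 10.2×10⁻⁶×129×600 + 18.3×10⁻⁶×129×850 + 8.6×10⁻⁶×129×450 = 3.295 mm.
The walls prevent any net length change, so an axial force P (same in every segment) develops. Compatibility: P · Σ Lᵢ/(AᵢEᵢ) = δ_free.
Σ Lᵢ/(AᵢEᵢ) = 600/(1425×30×10³) + 850/(500×100×10³) + 450/(875×117×10³) = 3.543×10⁻⁵ mm/N.
Hence P = δ_free / Σ(L/AE) = 3.295/3.543×10⁻⁵ = 93.01 kN (compressive).
σ_{concrete} = P / A = 93010 / 1425 = 65.27 MPa.

σ ≈ 65.3 MPa (compressive)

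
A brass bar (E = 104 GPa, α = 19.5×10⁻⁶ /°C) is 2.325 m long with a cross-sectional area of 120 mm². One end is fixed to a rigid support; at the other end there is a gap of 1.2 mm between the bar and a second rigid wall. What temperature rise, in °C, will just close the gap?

ΔT ≈ 26.5 °C

The gap closes when αΔT L = 1.2 mm, since the bar is still unstressed at that instant.
So ΔT = g/(αL) = 1.2/(19.5×10⁻⁶ × 2325) = 26.47 °C.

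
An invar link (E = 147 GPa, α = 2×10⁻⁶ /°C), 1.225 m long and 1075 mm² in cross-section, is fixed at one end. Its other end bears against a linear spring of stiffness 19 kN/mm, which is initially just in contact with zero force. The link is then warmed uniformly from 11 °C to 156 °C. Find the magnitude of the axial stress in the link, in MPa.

σ ≈ 5.47 MPa (compressive)

If the spring were absent the link would lengthen by αΔT L = 2×10⁻⁶ × 145 × 1225 = 0.3553 mm.
With a force P in the spring, the elastic change of the link is PL/(AE) and that of the spring is P/k; compatibility requires their sum to equal δ_free.
P [ L/(AE) + 1/k ] = δ_free → P [ 1225/(1075×147×10³) + 1/(19×10³) ] = 0.3553.
P = 0.3553 / 6.038×10⁻⁵ = 5883 N.
σ = P/A = 5883/1075 = 5.473 MPa.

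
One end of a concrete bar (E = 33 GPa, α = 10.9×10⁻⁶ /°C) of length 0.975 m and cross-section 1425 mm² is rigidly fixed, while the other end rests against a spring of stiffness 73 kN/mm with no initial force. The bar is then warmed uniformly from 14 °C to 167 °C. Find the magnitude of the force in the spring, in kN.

If the spring were absent the bar would lengthen by αΔT L = 10.9×10⁻⁶ × 153 × 975 = 1.626 mm.
With a force P in the spring, the elastic change of the bar is PL/(AE) and that of the spring is P/k; compatibility requires their sum to equal δ_free.
So P = δ_free / [L/(AE) + 1/k] = 1.626 / [ 975/(1425×33×10³) + 1/(73×10³) ].
P = 1.626 / 3.443×10⁻⁵ = 47220 N.

P ≈ 47.2 kN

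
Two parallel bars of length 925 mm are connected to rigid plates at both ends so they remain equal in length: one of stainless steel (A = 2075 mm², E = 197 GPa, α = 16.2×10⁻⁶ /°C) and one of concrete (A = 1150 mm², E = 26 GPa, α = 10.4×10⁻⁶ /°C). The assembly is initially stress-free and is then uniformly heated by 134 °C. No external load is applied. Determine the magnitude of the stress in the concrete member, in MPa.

Equilibrium of a rigid end plate with no external load gives equal and opposite internal forces ±P in the two members. Since α_{stainless steel} > α_{concrete}, heating drives the stainless steel into compression and the concrete into tension.
Setting the final lengths equal and cancelling L: (α₁ − α₂)ΔT = P/(A₁E₁) + P/(A₂E₂).
|α₁ − α₂|·ΔT = 5.8×10⁻⁶ × 134 = 0.0007772.
1/(A₁E₁) + 1/(A₂E₂) = 1/(2075×197×10³) + 1/(1150×26×10³) = 3.589×10⁻⁸ N⁻¹.
So P = 0.0007772 / 3.589×10⁻⁸ = 21.65 kN.
σ_{concrete} = P/A₂ = 21650/1150 = 18.83 MPa, tensile.

σ ≈ 18.8 MPa (tensile)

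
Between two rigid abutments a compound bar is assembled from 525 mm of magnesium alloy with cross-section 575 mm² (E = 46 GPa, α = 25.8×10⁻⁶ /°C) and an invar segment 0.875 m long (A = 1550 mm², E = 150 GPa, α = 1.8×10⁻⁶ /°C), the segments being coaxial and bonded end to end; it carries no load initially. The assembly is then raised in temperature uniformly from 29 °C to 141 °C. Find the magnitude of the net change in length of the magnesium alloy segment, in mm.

With the walls removed the bar would change length by δ_free = Σ αᵢΔT Lᵢ = 25.8×10⁻⁶×112×525 + 1.8×10⁻⁶×112×875 = 1.693 mm.
Since the ends are fixed, an axial force P builds up, equal in every segment, with P · Σ Lᵢ/(AᵢEᵢ) = δ_free.
Σ Lᵢ/(AᵢEᵢ) = 525/(575×46×10³) + 875/(1550×150×10³) = 2.361×10⁻⁵ mm/N.
P = 1.693 / 2.361×10⁻⁵ = 71720 N = 71.72 kN, compressive.
For the magnesium alloy segment, free thermal change = 25.8×10⁻⁶×112×525 = 1.517 mm and elastic change from P = 71720×525/(575×46×10³) = 1.424 mm; these oppose, so the net change is 0.0935 mm (segment lengthens).

|ΔL| ≈ 0.0935 mm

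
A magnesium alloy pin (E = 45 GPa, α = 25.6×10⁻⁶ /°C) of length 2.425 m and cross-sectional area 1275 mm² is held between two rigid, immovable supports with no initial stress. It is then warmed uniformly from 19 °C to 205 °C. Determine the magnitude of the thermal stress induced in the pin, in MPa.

The supports are rigid, so the total axial strain is zero. The restrained thermal strain is ε = αΔT = 25.6×10⁻⁶ × 186 = 4761.6×10⁻⁶.
σ = EαΔT = 45×10³ × 25.6×10⁻⁶ × 186 = 214.3 MPa (compressive; the pin is trying to expand).

σ ≈ 214 MPa (compressive)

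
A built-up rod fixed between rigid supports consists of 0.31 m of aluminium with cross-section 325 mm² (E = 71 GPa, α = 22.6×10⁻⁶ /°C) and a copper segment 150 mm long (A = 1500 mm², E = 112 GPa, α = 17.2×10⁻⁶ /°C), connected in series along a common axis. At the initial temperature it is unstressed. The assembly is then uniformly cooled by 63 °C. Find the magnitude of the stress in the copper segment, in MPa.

With the walls removed the bar would change length by δ_free = Σ αᵢΔT Lᵢ = 22.6×10⁻⁶×63×310 + 17.2×10⁻⁶×63×150 = 0.6039 mm.
Since the ends are fixed, an axial force P builds up, equal in every segment, with P · Σ Lᵢ/(AᵢEᵢ) = δ_free.
The series flexibility is Σ Lᵢ/(AᵢEᵢ) = 310/(325×71×10³) + 150/(1500×112×10³) = 1.433×10⁻⁵ mm/N.
P = 0.6039 / 1.433×10⁻⁵ = 42150 N = 42.15 kN, tensile.
σ_{copper} = P / A = 42150 / 1500 = 28.1 MPa.

σ ≈ 28.1 MPa (tensile)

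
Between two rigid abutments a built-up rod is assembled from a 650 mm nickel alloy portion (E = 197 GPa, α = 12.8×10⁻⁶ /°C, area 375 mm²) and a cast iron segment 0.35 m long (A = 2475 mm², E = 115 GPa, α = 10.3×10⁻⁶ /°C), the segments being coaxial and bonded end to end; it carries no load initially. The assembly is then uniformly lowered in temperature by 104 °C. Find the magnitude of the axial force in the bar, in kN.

Free thermal contraction of the whole bar: Σ αᵢΔT Lᵢ = 12.8×10⁻⁶×104×650 + 10.3×10⁻⁶×104×350 = 1.24 mm.
The walls prevent any net length change, so an axial force P (same in every segment) develops. Compatibility: P · Σ Lᵢ/(AᵢEᵢ) = δ_free.
The series flexibility is Σ Lᵢ/(AᵢEᵢ) = 650/(375×197×10³) + 350/(2475×115×10³) = 1.003×10⁻⁵ mm/N.
Hence P = δ_free / Σ(L/AE) = 1.24/1.003×10⁻⁵ = 123.7 kN (tensile).

P ≈ 124 kN (tensile)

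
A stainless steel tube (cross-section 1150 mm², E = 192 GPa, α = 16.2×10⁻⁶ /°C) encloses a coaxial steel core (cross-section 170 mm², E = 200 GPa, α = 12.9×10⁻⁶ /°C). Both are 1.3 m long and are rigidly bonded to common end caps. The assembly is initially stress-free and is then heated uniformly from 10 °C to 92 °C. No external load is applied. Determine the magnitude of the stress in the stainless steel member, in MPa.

Equilibrium of a rigid end plate with no external load gives equal and opposite internal forces ±P in the two members. Since α_{stainless steel} > α_{steel}, heating drives the stainless steel into compression and the steel into tension.
Compatibility of the two members (thermal + elastic change equal): (α₁ − α₂)ΔT = P·[1/(A₁E₁) + 1/(A₂E₂)].
|α₁ − α₂|·ΔT = 3.3×10⁻⁶ × 82 = 0.0002706.
1/(A₁E₁) + 1/(A₂E₂) = 1/(1150×192×10³) + 1/(170×200×10³) = 3.394×10⁻⁸ N⁻¹.
P = 0.0002706 / 3.394×10⁻⁸ = 7973 N = 7.973 kN.
σ_{stainless steel} = P/A₁ = 7973/1150 = 6.933 MPa, compressive.

σ ≈ 6.93 MPa (compressive)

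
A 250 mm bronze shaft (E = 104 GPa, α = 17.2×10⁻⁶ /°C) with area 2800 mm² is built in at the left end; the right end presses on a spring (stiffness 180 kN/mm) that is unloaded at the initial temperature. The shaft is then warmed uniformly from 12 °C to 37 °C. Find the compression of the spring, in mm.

If the spring were absent the shaft would lengthen by αΔT L = 17.2×10⁻⁶ × 25 × 250 = 0.1075 mm.
With a force P in the spring, the elastic change of the shaft is PL/(AE) and that of the spring is P/k; compatibility requires their sum to equal δ_free.
So P = δ_free / [L/(AE) + 1/k] = 0.1075 / [ 250/(2800×104×10³) + 1/(180×10³) ].
P = 0.1075 / 6.414×10⁻⁶ = 16760 N.
Spring compression = P/k = 16760/(180×10³) = 0.09311 mm.

δ ≈ 0.0931 mm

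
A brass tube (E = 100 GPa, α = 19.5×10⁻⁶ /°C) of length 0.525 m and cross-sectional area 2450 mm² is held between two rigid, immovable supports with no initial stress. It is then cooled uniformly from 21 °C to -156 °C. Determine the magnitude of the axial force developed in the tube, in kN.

With zero net strain, σ = E·αΔT = 100 GPa × 19.5×10⁻⁶ × 177 = 345.1 MPa.
Then P = σA = 345.1 × 2450 mm² = 845.6 kN, tensile.

P ≈ 846 kN (tensile)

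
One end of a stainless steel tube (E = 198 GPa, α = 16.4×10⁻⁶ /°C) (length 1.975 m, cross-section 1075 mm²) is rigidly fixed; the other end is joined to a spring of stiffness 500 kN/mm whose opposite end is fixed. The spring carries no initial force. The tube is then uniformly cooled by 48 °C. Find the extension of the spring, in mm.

δ ≈ 0.276 mm

The unrestrained thermal change is αΔT L = 16.4×10⁻⁶ × 48 × 1975 = 1.555 mm.
With a force P in the spring, the elastic change of the tube is PL/(AE) and that of the spring is P/k; compatibility requires their sum to equal δ_free.
P [ L/(AE) + 1/k ] = δ_free → P [ 1975/(1075×198×10³) + 1/(500×10³) ] = 1.555.
P = 1.555 / 1.128×10⁻⁵ = 137800 N.
Spring extension = P/k = 137800/(500×10³) = 0.2757 mm.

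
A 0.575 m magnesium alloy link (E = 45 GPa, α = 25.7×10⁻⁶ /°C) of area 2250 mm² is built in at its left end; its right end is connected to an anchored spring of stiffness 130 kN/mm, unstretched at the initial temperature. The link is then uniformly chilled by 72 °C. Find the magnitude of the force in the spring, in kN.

P ≈ 79.6 kN

Free thermal contraction: δ_free = αΔT L = 25.7×10⁻⁶ × 72 × 575 = 1.064 mm.
With a force P in the spring, the elastic change of the link is PL/(AE) and that of the spring is P/k; compatibility requires their sum to equal δ_free.
P [ L/(AE) + 1/k ] = δ_free → P [ 575/(2250×45×10³) + 1/(130×10³) ] = 1.064.
P = 1.064 / 1.337×10⁻⁵ = 79570 N.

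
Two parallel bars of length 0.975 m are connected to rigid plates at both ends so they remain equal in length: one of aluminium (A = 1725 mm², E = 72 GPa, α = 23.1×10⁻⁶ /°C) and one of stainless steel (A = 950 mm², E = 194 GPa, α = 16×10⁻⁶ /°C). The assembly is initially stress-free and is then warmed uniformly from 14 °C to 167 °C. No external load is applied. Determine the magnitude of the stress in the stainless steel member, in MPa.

σ ≈ 84.8 MPa (tensile)

Equilibrium of a rigid end plate with no external load gives equal and opposite internal forces ±P in the two members. Since α_{aluminium} > α_{stainless steel}, heating drives the aluminium into compression and the stainless steel into tension.
Equating the net (thermal + elastic) strains gives |α₁ − α₂|·ΔT = P·[1/(A₁E₁) + 1/(A₂E₂)].
|α₁ − α₂|·ΔT = 7.1×10⁻⁶ × 153 = 0.001086.
1/(A₁E₁) + 1/(A₂E₂) = 1/(1725×72×10³) + 1/(950×194×10³) = 1.348×10⁻⁸ N⁻¹.
So P = 0.001086 / 1.348×10⁻⁸ = 80.6 kN.
σ_{stainless steel} = P/A₂ = 80600/950 = 84.84 MPa, tensile.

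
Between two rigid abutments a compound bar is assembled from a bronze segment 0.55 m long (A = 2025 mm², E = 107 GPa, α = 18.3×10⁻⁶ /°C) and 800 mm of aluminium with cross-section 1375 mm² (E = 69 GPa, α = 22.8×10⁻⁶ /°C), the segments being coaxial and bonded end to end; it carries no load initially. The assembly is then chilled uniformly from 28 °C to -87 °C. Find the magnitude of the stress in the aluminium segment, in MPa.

σ ≈ 216 MPa (tensile)

If the supports were absent, the total length change would be Σ αᵢΔT Lᵢ = 18.3×10⁻⁶×115×550 + 22.8×10⁻⁶×115×800 = 3.255 mm.
The rigid supports impose zero overall length change; the single axial force P common to all segments must satisfy P Σ Lᵢ/(AᵢEᵢ) = δ_free.
The series flexibility is Σ Lᵢ/(AᵢEᵢ) = 550/(2025×107×10³) + 800/(1375×69×10³) = 1.097×10⁻⁵ mm/N.
P = 3.255 / 1.097×10⁻⁵ = 296700 N = 296.7 kN, tensile.
σ_{aluminium} = P / A = 296700 / 1375 = 215.8 MPa.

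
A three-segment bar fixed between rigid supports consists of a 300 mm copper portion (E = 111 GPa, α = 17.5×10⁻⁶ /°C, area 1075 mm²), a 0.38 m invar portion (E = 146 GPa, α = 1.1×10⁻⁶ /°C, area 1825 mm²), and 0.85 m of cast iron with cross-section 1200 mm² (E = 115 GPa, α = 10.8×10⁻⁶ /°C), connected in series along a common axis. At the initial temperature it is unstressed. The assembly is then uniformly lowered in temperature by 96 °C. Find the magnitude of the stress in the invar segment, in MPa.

σ ≈ 77.3 MPa (tensile)

With the walls removed the bar would change length by δ_free = Σ αᵢΔT Lᵢ = 17.5×10⁻⁶×96×300 + 1.1×10⁻⁶×96×380 + 10.8×10⁻⁶×96×850 = 1.425 mm.
The rigid supports impose zero overall length change; the single axial force P common to all segments must satisfy P Σ Lᵢ/(AᵢEᵢ) = δ_free.
Σ Lᵢ/(AᵢEᵢ) = 300/(1075×111×10³) + 380/(1825×146×10³) + 850/(1200×115×10³) = 1.01×10⁻⁵ mm/N.
So P = 1.425 / 1.01×10⁻⁵ = 141.1 kN, tensile.
σ_{invar} = P / A = 141100 / 1825 = 77.33 MPa.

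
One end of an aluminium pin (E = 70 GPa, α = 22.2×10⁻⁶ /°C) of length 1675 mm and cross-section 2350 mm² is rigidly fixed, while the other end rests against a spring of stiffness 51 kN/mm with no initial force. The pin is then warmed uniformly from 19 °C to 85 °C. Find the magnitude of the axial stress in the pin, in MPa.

σ ≈ 35.1 MPa (compressive)

Free thermal expansion: δ_free = αΔT L = 22.2×10⁻⁶ × 66 × 1675 = 2.454 mm.
Let P be the compressive force at the spring. The pin shortens elastically by PL/(AE) and the spring compresses by P/k; together these equal δ_free.
P [ L/(AE) + 1/k ] = δ_free → P [ 1675/(2350×70×10³) + 1/(51×10³) ] = 2.454.
P = 2.454 / 2.979×10⁻⁵ = 82380 N.
σ = P/A = 82380/2350 = 35.06 MPa.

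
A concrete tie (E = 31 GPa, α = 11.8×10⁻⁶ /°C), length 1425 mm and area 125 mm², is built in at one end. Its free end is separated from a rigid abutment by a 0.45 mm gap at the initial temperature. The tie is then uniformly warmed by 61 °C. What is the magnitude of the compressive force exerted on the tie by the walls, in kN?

P ≈ 1.57 kN

Free thermal elongation = αΔT L = 11.8×10⁻⁶ × 61 × 1425 = 1.026 mm.
This exceeds the 0.45 mm gap, so the wall pushes back. The portion of expansion that must be recovered elastically is δ_free − gap = 1.026 − 0.45 = 0.5757 mm.
So σ = E(δ_free − g)/L = 31×10³ × 0.5757/1425 = 12.52 MPa.
Force on the wall = σA = 12.52 × 125 mm² = 1.566 kN.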